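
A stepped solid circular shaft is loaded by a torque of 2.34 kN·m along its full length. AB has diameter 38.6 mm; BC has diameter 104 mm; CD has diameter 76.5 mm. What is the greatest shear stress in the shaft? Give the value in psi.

30100 psi

Under the same torque, τ_max = 16T/(πd³) is largest where d is smallest — segment AB (d = 38.6 mm).
τ_max = 16·2340/(π·(0.0386)³) = 2.072×10^8 Pa.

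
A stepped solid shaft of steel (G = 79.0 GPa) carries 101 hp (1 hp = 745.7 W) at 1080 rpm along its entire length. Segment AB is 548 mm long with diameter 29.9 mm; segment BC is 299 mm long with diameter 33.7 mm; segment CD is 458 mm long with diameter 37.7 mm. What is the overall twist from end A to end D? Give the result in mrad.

98.2 mrad

ω = 2π·1080/60 = 113.1 rad/s, so T = P/ω = 101×745.7 / 113.1 = 665.9 N·m.
J_AB = π(0.0299)⁴/32 = 7.85×10^-8 m⁴; J_BC = π(0.0337)⁴/32 = 1.27×10^-7 m⁴; J_CD = π(0.0377)⁴/32 = 1.98×10^-7 m⁴.
θ = (T/G)·Σ L_i/J_i = (665.9/79.0×10⁹)·(0.548/7.85×10^-8 + 0.299/1.27×10^-7 + 0.458/1.98×10^-7) = 0.09824 rad.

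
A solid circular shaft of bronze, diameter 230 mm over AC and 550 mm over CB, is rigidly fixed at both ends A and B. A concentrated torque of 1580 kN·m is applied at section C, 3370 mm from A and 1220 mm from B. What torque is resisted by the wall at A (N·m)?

17300 N·m

Compatibility: T_A·a/J_AC = T_B·b/J_CB with T_A + T_B = T₀.
J_AC = 2.75×10^-4 m⁴, J_CB = 8.98×10^-3 m⁴, so T_A = T₀·(J_AC/a)/((J_AC/a)+(J_CB/b)) = 17300 N·m, T_B = 1.563e6 N·m.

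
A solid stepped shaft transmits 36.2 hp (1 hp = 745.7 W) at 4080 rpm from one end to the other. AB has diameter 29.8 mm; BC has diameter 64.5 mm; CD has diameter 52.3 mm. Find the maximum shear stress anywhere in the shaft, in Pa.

ω = 2π·4080/60 = 427.3 rad/s, so T = P/ω = 36.2×745.7 / 427.3 = 63.18 N·m.
Under the same torque, τ_max = 16T/(πd³) is largest where d is smallest — segment AB (d = 29.8 mm).
τ_max = 16·63.18/(π·(0.0298)³) = 1.216×10^7 Pa.

1.22e7 Pa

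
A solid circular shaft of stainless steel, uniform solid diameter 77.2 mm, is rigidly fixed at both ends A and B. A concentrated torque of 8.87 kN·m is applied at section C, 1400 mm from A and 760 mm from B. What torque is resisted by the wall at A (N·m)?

With uniform GJ and both ends fixed, compatibility θ_AC = θ_CB gives T_A·a = T_B·b, together with T_A + T_B = T₀.
T_A = T₀·b/(a+b) = 8870·760/2160 = 3121 N·m; T_B = 5749 N·m.

3120 N·m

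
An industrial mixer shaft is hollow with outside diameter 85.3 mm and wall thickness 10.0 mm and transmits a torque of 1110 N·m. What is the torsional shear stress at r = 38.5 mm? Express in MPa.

12.5 MPa

J = π(d_o⁴ − d_i⁴)/32 = π(0.0853⁴ − 0.0653⁴)/32 = 3.412×10^-6 m⁴.
Shear stress varies linearly with radius: τ = T·r/J = 1110 × 0.0385 / 3.412×10^-6 = 1.252×10^7 Pa.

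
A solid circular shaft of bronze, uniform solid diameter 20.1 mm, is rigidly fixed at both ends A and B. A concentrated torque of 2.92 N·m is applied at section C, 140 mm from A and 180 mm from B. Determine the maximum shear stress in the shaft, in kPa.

With uniform GJ and both ends fixed, compatibility θ_AC = θ_CB gives T_A·a = T_B·b, together with T_A + T_B = T₀.
T_A = T₀·b/(a+b) = 2.920·180/320.0 = 1.642 N·m; T_B = 1.278 N·m.
τ in each portion: τ_AC = 1.03×10^6 Pa, τ_CB = 8.01×10^5 Pa; maximum is in AC.
τ_max = T_AC·r/J = 1.642·0.0100/1.60×10^-8 = 1.030×10^6 Pa.

1030 kPa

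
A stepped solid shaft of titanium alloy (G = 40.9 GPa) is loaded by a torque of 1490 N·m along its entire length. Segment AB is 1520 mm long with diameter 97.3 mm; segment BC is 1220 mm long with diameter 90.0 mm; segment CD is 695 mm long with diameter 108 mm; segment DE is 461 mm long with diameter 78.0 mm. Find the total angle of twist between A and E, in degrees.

1.13°

J_AB = π(0.0973)⁴/32 = 8.80×10^-6 m⁴; J_BC = π(0.0900)⁴/32 = 6.44×10^-6 m⁴; J_CD = π(0.108)⁴/32 = 1.34×10^-5 m⁴; J_DE = π(0.0780)⁴/32 = 3.63×10^-6 m⁴.
θ = (T/G)·Σ L_i/J_i = (1490/40.9×10⁹)·(1.52/8.80×10^-6 + 1.22/6.44×10^-6 + 0.695/1.34×10^-5 + 0.461/3.63×10^-6) = 0.01971 rad.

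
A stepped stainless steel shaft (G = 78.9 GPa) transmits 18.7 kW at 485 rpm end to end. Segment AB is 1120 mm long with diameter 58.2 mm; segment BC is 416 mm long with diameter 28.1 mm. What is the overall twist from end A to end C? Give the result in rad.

0.0364 rad

ω = 2π·485/60 = 50.79 rad/s, so T = P/ω = 18.7×10³ / 50.79 = 368.2 N·m.
J_AB = π(0.0582)⁴/32 = 1.13×10^-6 m⁴; J_BC = π(0.0281)⁴/32 = 6.12×10^-8 m⁴.
θ = (T/G)·Σ L_i/J_i = (368.2/78.9×10⁹)·(1.12/1.13×10^-6 + 0.416/6.12×10^-8) = 0.03635 rad.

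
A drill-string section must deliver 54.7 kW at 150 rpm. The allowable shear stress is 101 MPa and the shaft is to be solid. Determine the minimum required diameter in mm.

56.0 mm

ω = 2π·150/60 = 15.71 rad/s, so T = P/ω = 54.7×10³ / 15.71 = 3482 N·m.
For a solid shaft τ_max = 16T/(πd³), so d = (16T/(π τ_allow))^(1/3) = (16·3482/(π·1.01×10^8))^(1/3) = 0.05600 m.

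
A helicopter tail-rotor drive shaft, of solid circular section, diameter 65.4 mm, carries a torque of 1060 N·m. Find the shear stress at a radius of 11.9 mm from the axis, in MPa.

J = πd⁴/32 = π(0.0654)⁴/32 = 1.796×10^-6 m⁴.
Shear stress varies linearly with radius: τ = T·r/J = 1060 × 0.0119 / 1.796×10^-6 = 7.023×10^6 Pa.

7.02 MPa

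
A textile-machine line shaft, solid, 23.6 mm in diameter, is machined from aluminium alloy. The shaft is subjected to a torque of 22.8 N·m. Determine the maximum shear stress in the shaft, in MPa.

8.83 MPa

J = πd⁴/32 = π(0.0236)⁴/32 = 3.045×10^-8 m⁴.
τ_max = T·r/J = 22.80 × 0.0118 / 3.045×10^-8 = 8.834×10^6 Pa.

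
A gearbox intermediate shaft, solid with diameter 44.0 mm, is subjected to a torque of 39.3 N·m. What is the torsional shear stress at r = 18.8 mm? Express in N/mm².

J = πd⁴/32 = π(0.0440)⁴/32 = 3.680×10^-7 m⁴.
Shear stress varies linearly with radius: τ = T·r/J = 39.30 × 0.0188 / 3.680×10^-7 = 2.008×10^6 Pa.

2.01 N/mm²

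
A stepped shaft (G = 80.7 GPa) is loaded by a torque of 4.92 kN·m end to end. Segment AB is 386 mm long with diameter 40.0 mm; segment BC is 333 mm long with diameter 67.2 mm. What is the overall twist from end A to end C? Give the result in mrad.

J_AB = π(0.0400)⁴/32 = 2.51×10^-7 m⁴; J_BC = π(0.0672)⁴/32 = 2.00×10^-6 m⁴.
θ = (T/G)·Σ L_i/J_i = (4920/80.7×10⁹)·(0.386/2.51×10^-7 + 0.333/2.00×10^-6) = 0.1038 rad.

104 mrad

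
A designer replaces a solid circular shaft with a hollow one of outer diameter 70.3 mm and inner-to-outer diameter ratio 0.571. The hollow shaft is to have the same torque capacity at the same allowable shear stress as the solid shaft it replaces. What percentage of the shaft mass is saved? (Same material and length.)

27.4 %

Equal τ_max and T ⇒ the solid shaft needs d_s³ = d_o³(1−k⁴), so d_s = 70.3·(1−0.571⁴)^(1/3) = 67.72 mm.
Area ratio A_h/A_s = d_o²(1−k²)/d_s² = (1−k²)/(1−k⁴)^(2/3) = 0.7264.
Mass saving = 1 − 0.7264 = 27.4 %.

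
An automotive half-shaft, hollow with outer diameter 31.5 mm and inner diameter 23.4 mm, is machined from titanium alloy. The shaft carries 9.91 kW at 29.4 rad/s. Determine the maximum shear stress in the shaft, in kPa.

ω = 29.4 rad/s, so T = P/ω = 9.91×10³ / 29.40 = 337.1 N·m.
J = π(d_o⁴ − d_i⁴)/32 = π(0.0315⁴ − 0.0234⁴)/32 = 6.722×10^-8 m⁴.
τ_max = T·r/J = 337.1 × 0.0158 / 6.722×10^-8 = 7.897×10^7 Pa.

79000 kPa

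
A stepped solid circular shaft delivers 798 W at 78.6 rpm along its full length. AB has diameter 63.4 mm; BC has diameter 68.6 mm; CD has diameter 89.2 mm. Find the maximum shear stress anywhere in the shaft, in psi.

281 psi

ω = 2π·78.6/60 = 8.231 rad/s, so T = P/ω = 798 / 8.231 = 96.95 N·m.
Under the same torque, τ_max = 16T/(πd³) is largest where d is smallest — segment AB (d = 63.4 mm).
τ_max = 16·96.95/(π·(0.0634)³) = 1.938×10^6 Pa.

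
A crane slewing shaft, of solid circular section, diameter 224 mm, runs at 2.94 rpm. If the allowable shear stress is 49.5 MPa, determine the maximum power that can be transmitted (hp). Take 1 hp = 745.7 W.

45.1 hp

J = πd⁴/32 = π(0.224)⁴/32 = 2.472×10^-4 m⁴.
T_max = τ_allow·J/r = 4.95×10^7 × 2.472×10^-4 / 0.112 = 109200 N·m.
ω = 2π·2.94/60 = 0.3079 rad/s, so P_max = T_max·ω = 3.363×10^4 W.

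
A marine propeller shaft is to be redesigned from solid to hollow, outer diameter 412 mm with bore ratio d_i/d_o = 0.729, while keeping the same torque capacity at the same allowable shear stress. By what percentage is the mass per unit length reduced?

Equal τ_max and T ⇒ the solid shaft needs d_s³ = d_o³(1−k⁴), so d_s = 412·(1−0.729⁴)^(1/3) = 368.9 mm.
Area ratio A_h/A_s = d_o²(1−k²)/d_s² = (1−k²)/(1−k⁴)^(2/3) = 0.5846.
Mass saving = 1 − 0.5846 = 41.5 %.

41.5 %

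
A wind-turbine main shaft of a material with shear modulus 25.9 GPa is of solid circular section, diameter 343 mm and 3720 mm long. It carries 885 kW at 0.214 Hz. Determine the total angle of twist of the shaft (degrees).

3.99°

ω = 2π·0.214 = 1.345 rad/s, so T = P/ω = 885×10³ / 1.345 = 658200 N·m.
J = πd⁴/32 = π(0.343)⁴/32 = 1.359×10^-3 m⁴.
θ = T·L/(G·J) = 658200 × 3.72 / (25.9×10⁹ × 1.359×10^-3) = 0.06957 rad.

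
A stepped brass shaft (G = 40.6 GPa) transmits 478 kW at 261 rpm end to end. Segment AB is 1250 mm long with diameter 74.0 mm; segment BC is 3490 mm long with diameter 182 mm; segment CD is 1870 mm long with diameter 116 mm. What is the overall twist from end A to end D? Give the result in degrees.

ω = 2π·261/60 = 27.33 rad/s, so T = P/ω = 478×10³ / 27.33 = 17490 N·m.
J_AB = π(0.0740)⁴/32 = 2.94×10^-6 m⁴; J_BC = π(0.182)⁴/32 = 1.08×10^-4 m⁴; J_CD = π(0.116)⁴/32 = 1.78×10^-5 m⁴.
θ = (T/G)·Σ L_i/J_i = (17490/40.6×10⁹)·(1.25/2.94×10^-6 + 3.49/1.08×10^-4 + 1.87/1.78×10^-5) = 0.2422 rad.

13.9°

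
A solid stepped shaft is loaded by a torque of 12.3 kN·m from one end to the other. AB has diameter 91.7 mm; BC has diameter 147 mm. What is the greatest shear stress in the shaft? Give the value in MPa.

Under the same torque, τ_max = 16T/(πd³) is largest where d is smallest — segment AB (d = 91.7 mm).
τ_max = 16·12300/(π·(0.0917)³) = 8.124×10^7 Pa.

81.2 MPa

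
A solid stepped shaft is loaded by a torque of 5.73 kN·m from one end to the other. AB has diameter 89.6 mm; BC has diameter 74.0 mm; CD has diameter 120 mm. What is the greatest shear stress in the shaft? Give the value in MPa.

72.0 MPa

Under the same torque, τ_max = 16T/(πd³) is largest where d is smallest — segment BC (d = 74.0 mm).
τ_max = 16·5730/(π·(0.0740)³) = 7.202×10^7 Pa.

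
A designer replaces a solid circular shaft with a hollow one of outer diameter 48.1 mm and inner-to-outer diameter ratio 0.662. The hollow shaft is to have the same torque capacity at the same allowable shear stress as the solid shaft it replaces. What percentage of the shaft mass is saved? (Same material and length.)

35.2 %

Equal τ_max and T ⇒ the solid shaft needs d_s³ = d_o³(1−k⁴), so d_s = 48.1·(1−0.662⁴)^(1/3) = 44.80 mm.
Area ratio A_h/A_s = d_o²(1−k²)/d_s² = (1−k²)/(1−k⁴)^(2/3) = 0.6476.
Mass saving = 1 − 0.6476 = 35.2 %.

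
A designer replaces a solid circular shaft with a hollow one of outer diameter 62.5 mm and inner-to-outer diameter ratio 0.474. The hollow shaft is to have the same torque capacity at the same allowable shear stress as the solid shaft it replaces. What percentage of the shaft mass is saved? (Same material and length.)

19.7 %

Equal τ_max and T ⇒ the solid shaft needs d_s³ = d_o³(1−k⁴), so d_s = 62.5·(1−0.474⁴)^(1/3) = 61.43 mm.
Area ratio A_h/A_s = d_o²(1−k²)/d_s² = (1−k²)/(1−k⁴)^(2/3) = 0.8026.
Mass saving = 1 − 0.8026 = 19.7 %.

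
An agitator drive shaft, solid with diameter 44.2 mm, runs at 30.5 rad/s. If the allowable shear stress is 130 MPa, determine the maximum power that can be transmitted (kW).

67.2 kW

J = πd⁴/32 = π(0.0442)⁴/32 = 3.747×10^-7 m⁴.
T_max = τ_allow·J/r = 1.30×10^8 × 3.747×10^-7 / 0.0221 = 2204 N·m.
ω = 30.5 rad/s, so P_max = T_max·ω = 6.723×10^4 W.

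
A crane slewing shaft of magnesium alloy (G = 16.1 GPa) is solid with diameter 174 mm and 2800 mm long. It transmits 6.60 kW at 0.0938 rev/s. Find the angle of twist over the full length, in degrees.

1.24°

ω = 2π·0.0938 = 0.5894 rad/s, so T = P/ω = 6.60×10³ / 0.5894 = 11200 N·m.
J = πd⁴/32 = π(0.174)⁴/32 = 8.999×10^-5 m⁴.
θ = T·L/(G·J) = 11200 × 2.80 / (16.1×10⁹ × 8.999×10^-5) = 0.02164 rad.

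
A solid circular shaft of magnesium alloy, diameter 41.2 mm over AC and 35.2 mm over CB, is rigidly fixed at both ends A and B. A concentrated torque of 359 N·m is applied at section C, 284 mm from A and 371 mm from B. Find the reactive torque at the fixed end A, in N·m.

255 N·m

Compatibility: T_A·a/J_AC = T_B·b/J_CB with T_A + T_B = T₀.
J_AC = 2.83×10^-7 m⁴, J_CB = 1.51×10^-7 m⁴, so T_A = T₀·(J_AC/a)/((J_AC/a)+(J_CB/b)) = 255.0 N·m, T_B = 104.0 N·m.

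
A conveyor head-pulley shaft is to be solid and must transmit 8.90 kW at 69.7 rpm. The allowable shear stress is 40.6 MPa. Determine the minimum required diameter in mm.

53.5 mm

ω = 2π·69.7/60 = 7.299 rad/s, so T = P/ω = 8.90×10³ / 7.299 = 1219 N·m.
For a solid shaft τ_max = 16T/(πd³), so d = (16T/(π τ_allow))^(1/3) = (16·1219/(π·4.06×10^7))^(1/3) = 0.05348 m.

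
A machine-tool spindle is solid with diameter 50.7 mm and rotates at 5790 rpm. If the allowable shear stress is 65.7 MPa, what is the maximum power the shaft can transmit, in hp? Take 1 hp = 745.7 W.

1370 hp

J = πd⁴/32 = π(0.0507)⁴/32 = 6.487×10^-7 m⁴.
T_max = τ_allow·J/r = 6.57×10^7 × 6.487×10^-7 / 0.0254 = 1681 N·m.
ω = 2π·5790/60 = 606.3 rad/s, so P_max = T_max·ω = 1.019×10^6 W.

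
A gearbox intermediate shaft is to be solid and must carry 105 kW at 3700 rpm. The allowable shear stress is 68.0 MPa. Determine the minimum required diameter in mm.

ω = 2π·3700/60 = 387.5 rad/s, so T = P/ω = 105×10³ / 387.5 = 271.0 N·m.
For a solid shaft τ_max = 16T/(πd³), so d = (16T/(π τ_allow))^(1/3) = (16·271.0/(π·6.80×10^7))^(1/3) = 0.02728 m.

27.3 mm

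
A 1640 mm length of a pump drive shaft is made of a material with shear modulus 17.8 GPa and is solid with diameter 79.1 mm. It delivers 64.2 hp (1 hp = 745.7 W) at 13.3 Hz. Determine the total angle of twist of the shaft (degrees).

0.787°

ω = 2π·13.3 = 83.57 rad/s, so T = P/ω = 64.2×745.7 / 83.57 = 572.9 N·m.
J = πd⁴/32 = π(0.0791)⁴/32 = 3.843×10^-6 m⁴.
θ = T·L/(G·J) = 572.9 × 1.64 / (17.8×10⁹ × 3.843×10^-6) = 0.01373 rad.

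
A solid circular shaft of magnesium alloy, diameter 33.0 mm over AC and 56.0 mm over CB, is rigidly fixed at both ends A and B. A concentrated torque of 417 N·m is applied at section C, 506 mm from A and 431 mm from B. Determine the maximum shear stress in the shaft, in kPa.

11000 kPa

Compatibility: T_A·a/J_AC = T_B·b/J_CB with T_A + T_B = T₀.
J_AC = 1.16×10^-7 m⁴, J_CB = 9.65×10^-7 m⁴, so T_A = T₀·(J_AC/a)/((J_AC/a)+(J_CB/b)) = 38.84 N·m, T_B = 378.2 N·m.
τ in each portion: τ_AC = 5.50×10^6 Pa, τ_CB = 1.10×10^7 Pa; maximum is in CB.
τ_max = T_CB·r/J = 378.2·0.0280/9.65×10^-7 = 1.097×10^7 Pa.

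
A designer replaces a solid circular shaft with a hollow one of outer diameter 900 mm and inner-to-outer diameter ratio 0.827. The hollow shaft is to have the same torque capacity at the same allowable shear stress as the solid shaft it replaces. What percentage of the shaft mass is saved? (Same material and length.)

51.9 %

Equal τ_max and T ⇒ the solid shaft needs d_s³ = d_o³(1−k⁴), so d_s = 900·(1−0.827⁴)^(1/3) = 729.4 mm.
Area ratio A_h/A_s = d_o²(1−k²)/d_s² = (1−k²)/(1−k⁴)^(2/3) = 0.4813.
Mass saving = 1 − 0.4813 = 51.9 %.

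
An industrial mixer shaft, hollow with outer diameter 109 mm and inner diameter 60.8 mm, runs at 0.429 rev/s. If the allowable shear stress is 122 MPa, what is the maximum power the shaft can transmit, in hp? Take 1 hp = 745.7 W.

101 hp

J = π(d_o⁴ − d_i⁴)/32 = π(0.109⁴ − 0.0608⁴)/32 = 1.252×10^-5 m⁴.
T_max = τ_allow·J/r = 1.22×10^8 × 1.252×10^-5 / 0.0545 = 28020 N·m.
ω = 2π·0.429 = 2.695 rad/s, so P_max = T_max·ω = 7.552×10^4 W.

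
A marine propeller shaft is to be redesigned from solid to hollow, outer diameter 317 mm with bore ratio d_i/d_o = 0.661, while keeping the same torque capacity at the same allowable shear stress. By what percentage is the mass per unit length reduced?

Equal τ_max and T ⇒ the solid shaft needs d_s³ = d_o³(1−k⁴), so d_s = 317·(1−0.661⁴)^(1/3) = 295.4 mm.
Area ratio A_h/A_s = d_o²(1−k²)/d_s² = (1−k²)/(1−k⁴)^(2/3) = 0.6485.
Mass saving = 1 − 0.6485 = 35.2 %.

35.2 %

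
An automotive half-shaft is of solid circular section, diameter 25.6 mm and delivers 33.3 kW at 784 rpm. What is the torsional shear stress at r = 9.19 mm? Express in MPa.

ω = 2π·784/60 = 82.10 rad/s, so T = P/ω = 33.3×10³ / 82.10 = 405.6 N·m.
J = πd⁴/32 = π(0.0256)⁴/32 = 4.217×10^-8 m⁴.
Shear stress varies linearly with radius: τ = T·r/J = 405.6 × 0.00919 / 4.217×10^-8 = 8.840×10^7 Pa.

88.4 MPa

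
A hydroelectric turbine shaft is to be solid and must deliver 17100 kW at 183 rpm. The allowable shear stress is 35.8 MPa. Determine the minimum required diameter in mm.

ω = 2π·183/60 = 19.16 rad/s, so T = P/ω = 17100×10³ / 19.16 = 892300 N·m.
For a solid shaft τ_max = 16T/(πd³), so d = (16T/(π τ_allow))^(1/3) = (16·892300/(π·3.58×10^7))^(1/3) = 0.5026 m.

503 mm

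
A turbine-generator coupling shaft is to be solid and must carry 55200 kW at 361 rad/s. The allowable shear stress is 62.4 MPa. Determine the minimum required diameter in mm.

232 mm

ω = 361 rad/s, so T = P/ω = 55200×10³ / 361.0 = 152900 N·m.
For a solid shaft τ_max = 16T/(πd³), so d = (16T/(π τ_allow))^(1/3) = (16·152900/(π·6.24×10^7))^(1/3) = 0.2320 m.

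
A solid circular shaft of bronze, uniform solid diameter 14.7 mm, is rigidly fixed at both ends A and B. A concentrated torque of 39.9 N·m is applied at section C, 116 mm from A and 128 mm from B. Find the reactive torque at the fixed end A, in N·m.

20.9 N·m

With uniform GJ and both ends fixed, compatibility θ_AC = θ_CB gives T_A·a = T_B·b, together with T_A + T_B = T₀.
T_A = T₀·b/(a+b) = 39.90·128/244.0 = 20.93 N·m; T_B = 18.97 N·m.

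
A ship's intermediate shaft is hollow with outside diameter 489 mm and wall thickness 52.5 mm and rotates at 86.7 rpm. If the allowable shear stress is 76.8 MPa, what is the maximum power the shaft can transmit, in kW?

J = π(d_o⁴ − d_i⁴)/32 = π(0.489⁴ − 0.384⁴)/32 = 3.479×10^-3 m⁴.
T_max = τ_allow·J/r = 7.68×10^7 × 3.479×10^-3 / 0.244 = 1.093e6 N·m.
ω = 2π·86.7/60 = 9.079 rad/s, so P_max = T_max·ω = 9.921×10^6 W.

9920 kW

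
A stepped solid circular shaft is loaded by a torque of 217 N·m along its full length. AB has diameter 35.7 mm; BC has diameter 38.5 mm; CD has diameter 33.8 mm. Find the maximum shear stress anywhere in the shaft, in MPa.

28.6 MPa

Under the same torque, τ_max = 16T/(πd³) is largest where d is smallest — segment CD (d = 33.8 mm).
τ_max = 16·217.0/(π·(0.0338)³) = 2.862×10^7 Pa.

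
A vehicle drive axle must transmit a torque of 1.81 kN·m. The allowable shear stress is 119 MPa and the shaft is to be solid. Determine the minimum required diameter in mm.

For a solid shaft τ_max = 16T/(πd³), so d = (16T/(π τ_allow))^(1/3) = (16·1810/(π·1.19×10^8))^(1/3) = 0.04263 m.

42.6 mm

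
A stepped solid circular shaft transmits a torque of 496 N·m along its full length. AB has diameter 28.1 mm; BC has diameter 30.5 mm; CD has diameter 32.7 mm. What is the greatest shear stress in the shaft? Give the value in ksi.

16.5 ksi

Under the same torque, τ_max = 16T/(πd³) is largest where d is smallest — segment AB (d = 28.1 mm).
τ_max = 16·496.0/(π·(0.0281)³) = 1.138×10^8 Pa.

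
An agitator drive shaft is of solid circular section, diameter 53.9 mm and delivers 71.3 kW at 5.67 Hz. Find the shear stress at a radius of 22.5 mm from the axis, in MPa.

ω = 2π·5.67 = 35.63 rad/s, so T = P/ω = 71.3×10³ / 35.63 = 2001 N·m.
J = πd⁴/32 = π(0.0539)⁴/32 = 8.286×10^-7 m⁴.
Shear stress varies linearly with radius: τ = T·r/J = 2001 × 0.0225 / 8.286×10^-7 = 5.434×10^7 Pa.

54.3 MPa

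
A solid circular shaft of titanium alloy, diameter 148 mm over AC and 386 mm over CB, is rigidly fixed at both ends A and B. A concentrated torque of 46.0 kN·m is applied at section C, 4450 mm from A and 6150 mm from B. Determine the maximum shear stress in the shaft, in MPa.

Compatibility: T_A·a/J_AC = T_B·b/J_CB with T_A + T_B = T₀.
J_AC = 4.71×10^-5 m⁴, J_CB = 2.18×10^-3 m⁴, so T_A = T₀·(J_AC/a)/((J_AC/a)+(J_CB/b)) = 1334 N·m, T_B = 44670 N·m.
τ in each portion: τ_AC = 2.10×10^6 Pa, τ_CB = 3.96×10^6 Pa; maximum is in CB.
τ_max = T_CB·r/J = 44670·0.193/2.18×10^-3 = 3.955×10^6 Pa.

3.96 MPa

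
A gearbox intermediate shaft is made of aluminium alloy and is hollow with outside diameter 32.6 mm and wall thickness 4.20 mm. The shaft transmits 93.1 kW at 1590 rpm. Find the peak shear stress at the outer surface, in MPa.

ω = 2π·1590/60 = 166.5 rad/s, so T = P/ω = 93.1×10³ / 166.5 = 559.1 N·m.
J = π(d_o⁴ − d_i⁴)/32 = π(0.0326⁴ − 0.0242⁴)/32 = 7.721×10^-8 m⁴.
τ_max = T·r/J = 559.1 × 0.0163 / 7.721×10^-8 = 1.180×10^8 Pa.

118 MPa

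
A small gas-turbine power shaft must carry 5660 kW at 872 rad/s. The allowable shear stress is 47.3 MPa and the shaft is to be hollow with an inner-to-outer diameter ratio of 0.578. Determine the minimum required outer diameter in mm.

ω = 872 rad/s, so T = P/ω = 5660×10³ / 872.0 = 6491 N·m.
For a hollow shaft with d_i/d_o = 0.578: τ_max = 16T/(π d_o³ (1−k⁴)), so d_o = [16T/(π τ_allow (1−k⁴))]^(1/3) = [16·6491/(π·4.73×10^7·0.8884)]^(1/3) = 0.09231 m.

92.3 mm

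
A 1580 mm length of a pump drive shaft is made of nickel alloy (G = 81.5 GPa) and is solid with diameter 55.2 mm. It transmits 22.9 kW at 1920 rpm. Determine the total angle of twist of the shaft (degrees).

ω = 2π·1920/60 = 201.1 rad/s, so T = P/ω = 22.9×10³ / 201.1 = 113.9 N·m.
J = πd⁴/32 = π(0.0552)⁴/32 = 9.115×10^-7 m⁴.
θ = T·L/(G·J) = 113.9 × 1.58 / (81.5×10⁹ × 9.115×10^-7) = 2.422×10^-3 rad.

0.139°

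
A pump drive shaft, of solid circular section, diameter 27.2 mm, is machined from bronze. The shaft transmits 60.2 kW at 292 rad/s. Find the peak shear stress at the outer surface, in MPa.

52.2 MPa

ω = 292 rad/s, so T = P/ω = 60.2×10³ / 292.0 = 206.2 N·m.
J = πd⁴/32 = π(0.0272)⁴/32 = 5.374×10^-8 m⁴.
τ_max = T·r/J = 206.2 × 0.0136 / 5.374×10^-8 = 5.218×10^7 Pa.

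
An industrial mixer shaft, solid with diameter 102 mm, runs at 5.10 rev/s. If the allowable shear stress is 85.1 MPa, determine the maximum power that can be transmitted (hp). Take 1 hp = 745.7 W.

762 hp

J = πd⁴/32 = π(0.102)⁴/32 = 1.063×10^-5 m⁴.
T_max = τ_allow·J/r = 8.51×10^7 × 1.063×10^-5 / 0.0510 = 17730 N·m.
ω = 2π·5.10 = 32.04 rad/s, so P_max = T_max·ω = 5.682×10^5 W.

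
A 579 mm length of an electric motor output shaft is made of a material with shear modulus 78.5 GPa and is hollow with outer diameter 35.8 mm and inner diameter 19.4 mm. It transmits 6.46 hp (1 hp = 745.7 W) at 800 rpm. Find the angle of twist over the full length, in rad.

0.00288 rad

ω = 2π·800/60 = 83.78 rad/s, so T = P/ω = 6.46×745.7 / 83.78 = 57.50 N·m.
J = π(d_o⁴ − d_i⁴)/32 = π(0.0358⁴ − 0.0194⁴)/32 = 1.474×10^-7 m⁴.
θ = T·L/(G·J) = 57.50 × 0.579 / (78.5×10⁹ × 1.474×10^-7) = 2.878×10^-3 rad.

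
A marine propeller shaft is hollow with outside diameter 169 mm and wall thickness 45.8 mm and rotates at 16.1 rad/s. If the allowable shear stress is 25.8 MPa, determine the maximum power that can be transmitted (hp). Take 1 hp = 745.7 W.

505 hp

J = π(d_o⁴ − d_i⁴)/32 = π(0.169⁴ − 0.0774⁴)/32 = 7.656×10^-5 m⁴.
T_max = τ_allow·J/r = 2.58×10^7 × 7.656×10^-5 / 0.0845 = 23380 N·m.
ω = 16.1 rad/s, so P_max = T_max·ω = 3.764×10^5 W.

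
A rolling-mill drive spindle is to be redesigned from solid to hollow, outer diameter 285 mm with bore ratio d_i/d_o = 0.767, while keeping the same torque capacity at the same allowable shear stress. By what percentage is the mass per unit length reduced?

45.4 %

Equal τ_max and T ⇒ the solid shaft needs d_s³ = d_o³(1−k⁴), so d_s = 285·(1−0.767⁴)^(1/3) = 247.4 mm.
Area ratio A_h/A_s = d_o²(1−k²)/d_s² = (1−k²)/(1−k⁴)^(2/3) = 0.5465.
Mass saving = 1 − 0.5465 = 45.4 %.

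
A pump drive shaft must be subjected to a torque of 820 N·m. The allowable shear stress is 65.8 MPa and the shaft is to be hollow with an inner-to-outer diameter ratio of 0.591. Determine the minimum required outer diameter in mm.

41.7 mm

For a hollow shaft with d_i/d_o = 0.591: τ_max = 16T/(π d_o³ (1−k⁴)), so d_o = [16T/(π τ_allow (1−k⁴))]^(1/3) = [16·820.0/(π·6.58×10^7·0.8780)]^(1/3) = 0.04166 m.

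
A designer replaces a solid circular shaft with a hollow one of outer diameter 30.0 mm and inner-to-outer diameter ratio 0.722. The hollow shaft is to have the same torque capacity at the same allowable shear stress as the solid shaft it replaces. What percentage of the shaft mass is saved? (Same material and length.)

40.9 %

Equal τ_max and T ⇒ the solid shaft needs d_s³ = d_o³(1−k⁴), so d_s = 30.0·(1−0.722⁴)^(1/3) = 26.99 mm.
Area ratio A_h/A_s = d_o²(1−k²)/d_s² = (1−k²)/(1−k⁴)^(2/3) = 0.5914.
Mass saving = 1 − 0.5914 = 40.9 %.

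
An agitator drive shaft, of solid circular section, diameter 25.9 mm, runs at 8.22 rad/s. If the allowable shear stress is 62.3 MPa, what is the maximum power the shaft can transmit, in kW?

J = πd⁴/32 = π(0.0259)⁴/32 = 4.418×10^-8 m⁴.
T_max = τ_allow·J/r = 6.23×10^7 × 4.418×10^-8 / 0.0129 = 212.5 N·m.
ω = 8.22 rad/s, so P_max = T_max·ω = 1747 W.

1.75 kW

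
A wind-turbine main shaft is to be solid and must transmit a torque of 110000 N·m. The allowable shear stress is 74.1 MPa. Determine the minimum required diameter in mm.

For a solid shaft τ_max = 16T/(πd³), so d = (16T/(π τ_allow))^(1/3) = (16·110000/(π·7.41×10^7))^(1/3) = 0.1963 m.

196 mm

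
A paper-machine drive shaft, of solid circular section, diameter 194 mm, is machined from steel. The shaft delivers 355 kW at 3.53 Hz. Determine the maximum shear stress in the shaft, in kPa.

ω = 2π·3.53 = 22.18 rad/s, so T = P/ω = 355×10³ / 22.18 = 16010 N·m.
J = πd⁴/32 = π(0.194)⁴/32 = 1.391×10^-4 m⁴.
τ_max = T·r/J = 16010 × 0.0970 / 1.391×10^-4 = 1.116×10^7 Pa.

11200 kPa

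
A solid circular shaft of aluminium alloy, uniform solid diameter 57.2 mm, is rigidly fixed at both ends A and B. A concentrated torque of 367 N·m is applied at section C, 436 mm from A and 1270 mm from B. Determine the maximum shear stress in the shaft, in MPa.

7.43 MPa

With uniform GJ and both ends fixed, compatibility θ_AC = θ_CB gives T_A·a = T_B·b, together with T_A + T_B = T₀.
T_A = T₀·b/(a+b) = 367.0·1270/1706 = 273.2 N·m; T_B = 93.79 N·m.
τ in each portion: τ_AC = 7.43×10^6 Pa, τ_CB = 2.55×10^6 Pa; maximum is in AC.
τ_max = T_AC·r/J = 273.2·0.0286/1.05×10^-6 = 7.435×10^6 Pa.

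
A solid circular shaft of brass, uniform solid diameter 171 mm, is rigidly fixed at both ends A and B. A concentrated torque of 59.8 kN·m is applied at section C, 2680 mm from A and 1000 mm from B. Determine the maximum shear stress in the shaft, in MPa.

44.4 MPa

With uniform GJ and both ends fixed, compatibility θ_AC = θ_CB gives T_A·a = T_B·b, together with T_A + T_B = T₀.
T_A = T₀·b/(a+b) = 59800·1000/3680 = 16250 N·m; T_B = 43550 N·m.
τ in each portion: τ_AC = 1.66×10^7 Pa, τ_CB = 4.44×10^7 Pa; maximum is in CB.
τ_max = T_CB·r/J = 43550·0.0855/8.39×10^-5 = 4.436×10^7 Pa.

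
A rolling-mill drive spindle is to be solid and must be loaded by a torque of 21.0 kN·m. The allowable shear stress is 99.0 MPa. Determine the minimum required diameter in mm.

For a solid shaft τ_max = 16T/(πd³), so d = (16T/(π τ_allow))^(1/3) = (16·21000/(π·9.90×10^7))^(1/3) = 0.1026 m.

103 mm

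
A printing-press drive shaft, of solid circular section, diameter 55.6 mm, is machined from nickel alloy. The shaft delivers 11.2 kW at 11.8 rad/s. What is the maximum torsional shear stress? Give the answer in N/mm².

28.1 N/mm²

ω = 11.8 rad/s, so T = P/ω = 11.2×10³ / 11.80 = 949.2 N·m.
J = πd⁴/32 = π(0.0556)⁴/32 = 9.382×10^-7 m⁴.
τ_max = T·r/J = 949.2 × 0.0278 / 9.382×10^-7 = 2.812×10^7 Pa.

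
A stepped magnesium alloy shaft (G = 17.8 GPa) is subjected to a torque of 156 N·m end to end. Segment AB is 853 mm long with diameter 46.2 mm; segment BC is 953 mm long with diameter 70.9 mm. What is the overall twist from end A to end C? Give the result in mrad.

20.1 mrad

J_AB = π(0.0462)⁴/32 = 4.47×10^-7 m⁴; J_BC = π(0.0709)⁴/32 = 2.48×10^-6 m⁴.
θ = (T/G)·Σ L_i/J_i = (156.0/17.8×10⁹)·(0.853/4.47×10^-7 + 0.953/2.48×10^-6) = 0.02008 rad.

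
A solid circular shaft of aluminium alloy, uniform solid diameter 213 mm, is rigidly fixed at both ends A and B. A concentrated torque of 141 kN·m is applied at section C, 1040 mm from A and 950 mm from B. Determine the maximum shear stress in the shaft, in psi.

With uniform GJ and both ends fixed, compatibility θ_AC = θ_CB gives T_A·a = T_B·b, together with T_A + T_B = T₀.
T_A = T₀·b/(a+b) = 141000·950/1990 = 67310 N·m; T_B = 73690 N·m.
τ in each portion: τ_AC = 3.55×10^7 Pa, τ_CB = 3.88×10^7 Pa; maximum is in CB.
τ_max = T_CB·r/J = 73690·0.106/2.02×10^-4 = 3.884×10^7 Pa.

5630 psi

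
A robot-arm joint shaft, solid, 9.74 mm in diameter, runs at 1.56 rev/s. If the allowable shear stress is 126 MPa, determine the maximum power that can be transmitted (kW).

J = πd⁴/32 = π(0.00974)⁴/32 = 8.836×10^-10 m⁴.
T_max = τ_allow·J/r = 1.26×10^8 × 8.836×10^-10 / 0.00487 = 22.86 N·m.
ω = 2π·1.56 = 9.802 rad/s, so P_max = T_max·ω = 224.1 W.

0.224 kW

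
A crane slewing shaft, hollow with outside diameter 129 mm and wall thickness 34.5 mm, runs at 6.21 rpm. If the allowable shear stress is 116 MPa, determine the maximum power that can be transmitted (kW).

30.3 kW

J = π(d_o⁴ − d_i⁴)/32 = π(0.129⁴ − 0.0600⁴)/32 = 2.591×10^-5 m⁴.
T_max = τ_allow·J/r = 1.16×10^8 × 2.591×10^-5 / 0.0645 = 46610 N·m.
ω = 2π·6.21/60 = 0.6503 rad/s, so P_max = T_max·ω = 3.031×10^4 W.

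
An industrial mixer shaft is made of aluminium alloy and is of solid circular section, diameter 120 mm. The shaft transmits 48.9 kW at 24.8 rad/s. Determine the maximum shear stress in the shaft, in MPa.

5.81 MPa

ω = 24.8 rad/s, so T = P/ω = 48.9×10³ / 24.80 = 1972 N·m.
J = πd⁴/32 = π(0.120)⁴/32 = 2.036×10^-5 m⁴.
τ_max = T·r/J = 1972 × 0.0600 / 2.036×10^-5 = 5.811×10^6 Pa.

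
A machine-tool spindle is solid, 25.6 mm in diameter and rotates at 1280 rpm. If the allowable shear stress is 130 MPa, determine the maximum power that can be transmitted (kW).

57.4 kW

J = πd⁴/32 = π(0.0256)⁴/32 = 4.217×10^-8 m⁴.
T_max = τ_allow·J/r = 1.30×10^8 × 4.217×10^-8 / 0.0128 = 428.2 N·m.
ω = 2π·1280/60 = 134.0 rad/s, so P_max = T_max·ω = 5.740×10^4 W.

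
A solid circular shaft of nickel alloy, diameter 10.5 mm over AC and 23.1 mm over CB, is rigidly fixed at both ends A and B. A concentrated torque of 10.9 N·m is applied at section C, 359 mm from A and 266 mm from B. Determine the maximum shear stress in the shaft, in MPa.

Compatibility: T_A·a/J_AC = T_B·b/J_CB with T_A + T_B = T₀.
J_AC = 1.19×10^-9 m⁴, J_CB = 2.80×10^-8 m⁴, so T_A = T₀·(J_AC/a)/((J_AC/a)+(J_CB/b)) = 0.3342 N·m, T_B = 10.57 N·m.
τ in each portion: τ_AC = 1.47×10^6 Pa, τ_CB = 4.37×10^6 Pa; maximum is in CB.
τ_max = T_CB·r/J = 10.57·0.0116/2.80×10^-8 = 4.366×10^6 Pa.

4.37 MPa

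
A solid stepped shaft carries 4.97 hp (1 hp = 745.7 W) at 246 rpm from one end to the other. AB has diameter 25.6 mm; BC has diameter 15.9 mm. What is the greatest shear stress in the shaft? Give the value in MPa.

ω = 2π·246/60 = 25.76 rad/s, so T = P/ω = 4.97×745.7 / 25.76 = 143.9 N·m.
Under the same torque, τ_max = 16T/(πd³) is largest where d is smallest — segment BC (d = 15.9 mm).
τ_max = 16·143.9/(π·(0.0159)³) = 1.823×10^8 Pa.

182 MPa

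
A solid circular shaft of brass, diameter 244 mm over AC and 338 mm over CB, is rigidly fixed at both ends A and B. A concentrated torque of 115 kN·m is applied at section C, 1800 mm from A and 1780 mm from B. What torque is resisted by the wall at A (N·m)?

Compatibility: T_A·a/J_AC = T_B·b/J_CB with T_A + T_B = T₀.
J_AC = 3.48×10^-4 m⁴, J_CB = 1.28×10^-3 m⁴, so T_A = T₀·(J_AC/a)/((J_AC/a)+(J_CB/b)) = 24350 N·m, T_B = 90650 N·m.

24300 N·m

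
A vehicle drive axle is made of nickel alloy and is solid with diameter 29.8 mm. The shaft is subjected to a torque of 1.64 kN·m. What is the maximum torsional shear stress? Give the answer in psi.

J = πd⁴/32 = π(0.0298)⁴/32 = 7.742×10^-8 m⁴.
τ_max = T·r/J = 1640 × 0.0149 / 7.742×10^-8 = 3.156×10^8 Pa.

45800 psi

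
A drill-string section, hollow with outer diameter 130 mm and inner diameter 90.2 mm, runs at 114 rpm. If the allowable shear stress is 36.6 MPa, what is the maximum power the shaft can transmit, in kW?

J = π(d_o⁴ − d_i⁴)/32 = π(0.130⁴ − 0.0902⁴)/32 = 2.154×10^-5 m⁴.
T_max = τ_allow·J/r = 3.66×10^7 × 2.154×10^-5 / 0.0650 = 12130 N·m.
ω = 2π·114/60 = 11.94 rad/s, so P_max = T_max·ω = 1.448×10^5 W.

145 kW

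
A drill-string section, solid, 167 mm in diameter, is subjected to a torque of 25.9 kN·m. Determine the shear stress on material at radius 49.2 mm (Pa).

1.67e7 Pa

J = πd⁴/32 = π(0.167)⁴/32 = 7.636×10^-5 m⁴.
Shear stress varies linearly with radius: τ = T·r/J = 25900 × 0.0492 / 7.636×10^-5 = 1.669×10^7 Pa.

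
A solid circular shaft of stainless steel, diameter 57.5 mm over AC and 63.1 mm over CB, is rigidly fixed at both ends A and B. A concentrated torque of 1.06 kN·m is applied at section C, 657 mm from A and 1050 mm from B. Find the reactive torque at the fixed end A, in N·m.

Compatibility: T_A·a/J_AC = T_B·b/J_CB with T_A + T_B = T₀.
J_AC = 1.07×10^-6 m⁴, J_CB = 1.56×10^-6 m⁴, so T_A = T₀·(J_AC/a)/((J_AC/a)+(J_CB/b)) = 555.7 N·m, T_B = 504.3 N·m.

556 N·m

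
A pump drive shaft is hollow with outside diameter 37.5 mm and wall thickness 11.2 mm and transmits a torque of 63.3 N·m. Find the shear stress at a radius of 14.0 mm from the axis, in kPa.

J = π(d_o⁴ − d_i⁴)/32 = π(0.0375⁴ − 0.0151⁴)/32 = 1.890×10^-7 m⁴.
Shear stress varies linearly with radius: τ = T·r/J = 63.30 × 0.0140 / 1.890×10^-7 = 4.688×10^6 Pa.

4690 kPa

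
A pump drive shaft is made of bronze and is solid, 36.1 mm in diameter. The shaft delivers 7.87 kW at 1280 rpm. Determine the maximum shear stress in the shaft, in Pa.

6.36e6 Pa

ω = 2π·1280/60 = 134.0 rad/s, so T = P/ω = 7.87×10³ / 134.0 = 58.71 N·m.
J = πd⁴/32 = π(0.0361)⁴/32 = 1.667×10^-7 m⁴.
τ_max = T·r/J = 58.71 × 0.0181 / 1.667×10^-7 = 6.356×10^6 Pa.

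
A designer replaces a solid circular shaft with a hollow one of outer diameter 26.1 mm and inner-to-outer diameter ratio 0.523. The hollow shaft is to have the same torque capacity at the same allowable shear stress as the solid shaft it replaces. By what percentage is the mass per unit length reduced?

Equal τ_max and T ⇒ the solid shaft needs d_s³ = d_o³(1−k⁴), so d_s = 26.1·(1−0.523⁴)^(1/3) = 25.43 mm.
Area ratio A_h/A_s = d_o²(1−k²)/d_s² = (1−k²)/(1−k⁴)^(2/3) = 0.7651.
Mass saving = 1 − 0.7651 = 23.5 %.

23.5 %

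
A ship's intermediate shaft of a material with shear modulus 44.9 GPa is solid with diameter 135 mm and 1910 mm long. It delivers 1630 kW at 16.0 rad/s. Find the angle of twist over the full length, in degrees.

ω = 16.0 rad/s, so T = P/ω = 1630×10³ / 16.00 = 101900 N·m.
J = πd⁴/32 = π(0.135)⁴/32 = 3.261×10^-5 m⁴.
θ = T·L/(G·J) = 101900 × 1.91 / (44.9×10⁹ × 3.261×10^-5) = 0.1329 rad.

7.61°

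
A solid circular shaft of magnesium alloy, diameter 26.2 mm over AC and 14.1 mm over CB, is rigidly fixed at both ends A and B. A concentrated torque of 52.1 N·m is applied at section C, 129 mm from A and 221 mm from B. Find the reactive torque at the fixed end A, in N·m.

Compatibility: T_A·a/J_AC = T_B·b/J_CB with T_A + T_B = T₀.
J_AC = 4.63×10^-8 m⁴, J_CB = 3.88×10^-9 m⁴, so T_A = T₀·(J_AC/a)/((J_AC/a)+(J_CB/b)) = 49.67 N·m, T_B = 2.432 N·m.

49.7 N·m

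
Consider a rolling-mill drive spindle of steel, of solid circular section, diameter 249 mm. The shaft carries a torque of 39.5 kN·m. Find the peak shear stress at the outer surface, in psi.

1890 psi

J = πd⁴/32 = π(0.249)⁴/32 = 3.774×10^-4 m⁴.
τ_max = T·r/J = 39500 × 0.124 / 3.774×10^-4 = 1.303×10^7 Pa.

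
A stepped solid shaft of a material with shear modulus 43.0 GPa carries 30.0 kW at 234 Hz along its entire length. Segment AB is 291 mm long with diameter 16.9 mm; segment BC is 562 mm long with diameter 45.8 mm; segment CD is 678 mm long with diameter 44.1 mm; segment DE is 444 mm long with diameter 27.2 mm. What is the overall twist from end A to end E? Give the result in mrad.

22.6 mrad

ω = 2π·234 = 1470 rad/s, so T = P/ω = 30.0×10³ / 1470 = 20.40 N·m.
J_AB = π(0.0169)⁴/32 = 8.01×10^-9 m⁴; J_BC = π(0.0458)⁴/32 = 4.32×10^-7 m⁴; J_CD = π(0.0441)⁴/32 = 3.71×10^-7 m⁴; J_DE = π(0.0272)⁴/32 = 5.37×10^-8 m⁴.
θ = (T/G)·Σ L_i/J_i = (20.40/43.0×10⁹)·(0.291/8.01×10^-9 + 0.562/4.32×10^-7 + 0.678/3.71×10^-7 + 0.444/5.37×10^-8) = 0.02265 rad.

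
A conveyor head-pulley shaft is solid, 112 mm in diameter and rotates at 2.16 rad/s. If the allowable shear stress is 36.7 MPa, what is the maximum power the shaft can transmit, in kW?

J = πd⁴/32 = π(0.112)⁴/32 = 1.545×10^-5 m⁴.
T_max = τ_allow·J/r = 3.67×10^7 × 1.545×10^-5 / 0.0560 = 10120 N·m.
ω = 2.16 rad/s, so P_max = T_max·ω = 2.187×10^4 W.

21.9 kW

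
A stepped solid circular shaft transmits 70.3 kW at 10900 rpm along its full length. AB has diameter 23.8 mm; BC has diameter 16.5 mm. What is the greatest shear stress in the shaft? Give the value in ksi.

ω = 2π·10900/60 = 1141 rad/s, so T = P/ω = 70.3×10³ / 1141 = 61.59 N·m.
Under the same torque, τ_max = 16T/(πd³) is largest where d is smallest — segment BC (d = 16.5 mm).
τ_max = 16·61.59/(π·(0.0165)³) = 6.983×10^7 Pa.

10.1 ksi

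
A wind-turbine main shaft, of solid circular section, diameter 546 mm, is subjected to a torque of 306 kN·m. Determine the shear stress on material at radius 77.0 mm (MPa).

2.70 MPa

J = πd⁴/32 = π(0.546)⁴/32 = 8.725×10^-3 m⁴.
Shear stress varies linearly with radius: τ = T·r/J = 306000 × 0.0770 / 8.725×10^-3 = 2.700×10^6 Pa.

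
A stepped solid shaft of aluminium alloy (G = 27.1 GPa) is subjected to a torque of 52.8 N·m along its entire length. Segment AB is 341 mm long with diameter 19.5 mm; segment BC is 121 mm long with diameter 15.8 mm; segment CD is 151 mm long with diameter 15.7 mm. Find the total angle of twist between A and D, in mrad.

135 mrad

J_AB = π(0.0195)⁴/32 = 1.42×10^-8 m⁴; J_BC = π(0.0158)⁴/32 = 6.12×10^-9 m⁴; J_CD = π(0.0157)⁴/32 = 5.96×10^-9 m⁴.
θ = (T/G)·Σ L_i/J_i = (52.80/27.1×10⁹)·(0.341/1.42×10^-8 + 0.121/6.12×10^-9 + 0.151/5.96×10^-9) = 0.1347 rad.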